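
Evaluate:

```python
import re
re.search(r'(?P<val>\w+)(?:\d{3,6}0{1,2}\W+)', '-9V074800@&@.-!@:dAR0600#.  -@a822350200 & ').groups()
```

('9V07',)

The pattern matches one or more of a word character (captured as 'val'); then 3 to 6 of a digit, then 1 to 2 of a literal '0', then one or more of a non-word character (non-capturing group).
`search` walks the string left to right and returns the first match it finds.
The match spans [1:17] → '9V074800@&@.-!@:'.
Captured: group 1 = '9V07'.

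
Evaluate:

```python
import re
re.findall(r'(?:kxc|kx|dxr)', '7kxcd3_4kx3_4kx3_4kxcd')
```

`|` is ordered: at each position the engine commits to the first alternative that works.
Matches: at [1:4] → 'kxc'; at [8:10] → 'kx'; at [13:15] → 'kx'; at [18:21] → 'kxc'.
No capturing groups, so `findall` returns the 4 full match strings.

['kxc', 'kx', 'kx', 'kxc']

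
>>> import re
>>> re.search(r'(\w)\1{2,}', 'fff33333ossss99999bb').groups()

('f',)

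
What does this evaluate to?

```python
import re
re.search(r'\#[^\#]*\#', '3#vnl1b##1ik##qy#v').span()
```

(1, 8)

`search` walks the string left to right and returns the first match it finds.
The match spans [1:8] → '#vnl1b#'.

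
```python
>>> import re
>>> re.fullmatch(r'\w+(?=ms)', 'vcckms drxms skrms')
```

None

`fullmatch` succeeds only if the pattern covers the string from start to end.
Here the pattern can't cover the whole string, so the call returns None.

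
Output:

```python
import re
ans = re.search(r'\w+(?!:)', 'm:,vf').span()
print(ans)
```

(3, 5)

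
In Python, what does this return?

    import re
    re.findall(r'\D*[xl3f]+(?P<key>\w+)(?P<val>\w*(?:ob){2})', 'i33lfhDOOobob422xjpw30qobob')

[('hDOOobob422xjpw30q', 'obob')]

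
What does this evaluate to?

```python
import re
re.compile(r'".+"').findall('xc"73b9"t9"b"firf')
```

Matches: at [2:13] → '"73b9"t9"b"'.
`findall` yields the raw match text (1 of them) because the pattern has no groups.

['"73b9"t9"b"']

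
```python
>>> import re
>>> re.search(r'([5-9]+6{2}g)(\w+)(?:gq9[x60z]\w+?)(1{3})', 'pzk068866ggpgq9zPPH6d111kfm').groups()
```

Pattern: one or more of a character in [5-9], then exactly 2 of a literal '6', then the literal 'g' (captured); then one or more of a word character (captured); then the literal 'gq9', then one of [x60z], then one or more of a word character (lazy) (non-capturing group); then exactly 3 of a literal '1' (captured).
`re.search` scans for the first position where the pattern succeeds.
The match spans [4:24] → '68866ggpgq9zPPH6d111'.
Captured: group 1 = '68866g', group 2 = 'gp', group 3 = '111'.

('68866g', 'gp', '111')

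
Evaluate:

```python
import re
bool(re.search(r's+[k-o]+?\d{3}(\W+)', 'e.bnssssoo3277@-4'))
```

This matches one or more of a literal 's', then one or more of a character in [k-o] (lazy), then exactly 3 of a digit; then one or more of a non-word character (captured).
`search` walks the string left to right and returns the first match it finds.
Here the pattern never matches, so the call returns None, and `bool(None)` is False.

False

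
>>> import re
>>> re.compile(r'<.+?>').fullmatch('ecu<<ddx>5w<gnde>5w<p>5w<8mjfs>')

None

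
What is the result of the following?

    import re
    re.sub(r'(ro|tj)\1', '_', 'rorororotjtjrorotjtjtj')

`\1` is not a pattern — it's the concrete string captured by group 1, re-applied verbatim.
Every occurrence is swapped for '_'.

'_____tj'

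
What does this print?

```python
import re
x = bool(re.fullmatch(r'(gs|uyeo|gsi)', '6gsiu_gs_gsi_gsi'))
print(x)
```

False

`re.fullmatch` requires the pattern to consume the entire string.
Here the pattern can't cover the whole string, so the call returns None, and `bool(None)` is False.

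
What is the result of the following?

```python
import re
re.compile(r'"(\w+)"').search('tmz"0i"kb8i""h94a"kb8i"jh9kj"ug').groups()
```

('0i',)

The match spans [3:7] → '"0i"'.
Captured: group 1 = '0i'.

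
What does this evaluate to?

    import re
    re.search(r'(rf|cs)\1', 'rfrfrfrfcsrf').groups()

The match spans [0:4] → 'rfrf'.
Captured: group 1 = 'rf'.

('rf',)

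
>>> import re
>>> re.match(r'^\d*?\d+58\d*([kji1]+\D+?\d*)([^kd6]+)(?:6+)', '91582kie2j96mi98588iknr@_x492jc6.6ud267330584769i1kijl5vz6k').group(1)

'kie2'

The match spans [0:12] → '91582kie2j96'.
Captured: group 1 = 'kie2', group 2 = 'j9'.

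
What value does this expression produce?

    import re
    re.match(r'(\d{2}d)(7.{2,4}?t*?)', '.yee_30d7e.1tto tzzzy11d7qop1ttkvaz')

The pattern matches exactly 2 of a digit, then a literal 'd' (captured); then a literal '7', then 2 to 4 of any character (lazy), then zero or more of the literal 't' (lazy) (captured).
`re.match` won't scan ahead — the pattern has to work from the very first character.
Here position 0 doesn't satisfy it, so the call returns None.

None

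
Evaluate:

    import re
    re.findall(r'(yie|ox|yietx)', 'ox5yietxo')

['ox', 'yie']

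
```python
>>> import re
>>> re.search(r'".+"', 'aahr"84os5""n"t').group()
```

'"84os5""n"'

Unlike `match`, `search` isn't anchored — it looks for the pattern anywhere in the string.
The match spans [4:14] → '"84os5""n"'.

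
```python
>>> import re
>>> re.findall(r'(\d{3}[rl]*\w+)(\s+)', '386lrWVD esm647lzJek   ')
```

Pattern: exactly 3 of a digit, then zero or more of one of [rl], then one or more of a word character (captured); then one or more of whitespace (captured).
Scanning left to right: at [0:9] match '386lrWVD ', groups = ('386lrWVD', ' '); at [12:23] match '647lzJek   ', groups = ('647lzJek', '   ').
Multiple groups make `findall` return tuples — one 2-tuple for each match.

[('386lrWVD', ' '), ('647lzJek', '   ')]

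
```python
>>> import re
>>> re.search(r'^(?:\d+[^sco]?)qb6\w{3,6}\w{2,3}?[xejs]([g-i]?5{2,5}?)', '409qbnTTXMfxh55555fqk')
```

None

Here nothing in the string fits, so the call returns None.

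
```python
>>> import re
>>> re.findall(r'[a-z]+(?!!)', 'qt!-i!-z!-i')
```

A negative assertion filters positions out without eating any characters.
Scanning left to right: at [0:1] → 'q'; at [10:11] → 'i'.
Since nothing is captured, `findall` lists the 2 matched substrings directly.

['q', 'i']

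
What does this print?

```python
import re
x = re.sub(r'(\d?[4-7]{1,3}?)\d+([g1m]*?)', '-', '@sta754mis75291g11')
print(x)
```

Pattern: optionally a digit, then 1 to 3 of a character in [4-7] (lazy) (captured); then one or more of a digit; then zero or more of one of [g1m] (lazy) (captured).
A non-greedy quantifier consumes as few characters as it can — just enough that the remainder of the pattern still matches from where it stops; whatever follows it matches normally.
Matches: at [4:7] → '754'; at [10:15] → '75291'.
Each match is replaced by '-'.

@sta-mis-g11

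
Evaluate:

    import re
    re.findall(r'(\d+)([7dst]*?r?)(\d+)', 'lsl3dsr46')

The pattern matches one or more of a digit (captured); then zero or more of one of [7dst] (lazy), then optionally the literal 'r' (captured); then one or more of a digit (captured).
Matches: at [3:9] match '3dsr46', groups = ('3', 'dsr', '46').
Multiple groups make `findall` return tuples — one 3-tuple for the one match.

[('3', 'dsr', '46')]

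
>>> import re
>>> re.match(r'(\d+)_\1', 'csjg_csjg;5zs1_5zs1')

After group 1 captures some text, `\1` only succeeds where that same text appears again.
`match` is anchored at position 0; if the pattern doesn't fit there, it returns None.
Here position 0 doesn't satisfy it, so the call returns None.

None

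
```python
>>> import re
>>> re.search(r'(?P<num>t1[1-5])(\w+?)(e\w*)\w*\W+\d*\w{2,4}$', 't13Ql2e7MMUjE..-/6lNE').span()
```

(0, 21)

The pattern matches the literal 't1', then a character in [1-5] (captured as 'num'); then one or more of a word character (lazy) (captured); then the literal 'e', then zero or more of a word character (captured); then zero or more of a word character; then one or more of a non-word character, then zero or more of a digit, then 2 to 4 of a word character; then anchored at the end.
`search` walks the string left to right and returns the first match it finds.
The match spans [0:21] → 't13Ql2e7MMUjE..-/6lNE'.
Captured: group 1 = 't13', group 2 = 'Ql2', group 3 = 'e7MMUjE'.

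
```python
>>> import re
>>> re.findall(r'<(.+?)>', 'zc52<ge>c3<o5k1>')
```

A `+?`/`*?`/`{m,n}?` starts at its minimum and grows only as far as needed for what follows to match.
`findall` collects group 1 from each match (2 total).

['ge', 'o5k1']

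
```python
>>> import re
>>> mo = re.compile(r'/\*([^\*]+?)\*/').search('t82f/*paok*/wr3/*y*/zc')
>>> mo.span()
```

(4, 12)

`search` walks the string left to right and returns the first match it finds.
The match spans [4:12] → '/*paok*/'.
Captured: group 1 = 'paok'.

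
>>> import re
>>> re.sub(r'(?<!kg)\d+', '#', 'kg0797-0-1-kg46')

'kg0#-#-#-kg4#'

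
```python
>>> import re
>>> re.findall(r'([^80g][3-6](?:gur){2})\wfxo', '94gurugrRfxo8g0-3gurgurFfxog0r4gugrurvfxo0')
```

Pattern: any character except [80g], then a character in [3-6], then the literal 'gur' repeated 2 times (captured); then a word character, then the literal 'fxo'.
Scanning left to right: at [15:27] match '-3gurgurFfxo', group 1 = '-3gurgur'.
With a single group, `findall` returns only what that group captured — 1 item.

['-3gurgur']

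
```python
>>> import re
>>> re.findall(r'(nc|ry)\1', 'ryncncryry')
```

A backreference is literal: `\1` must see the identical characters the first group matched.
Scanning left to right: at [2:6] match 'ncnc', group 1 = 'nc'; at [6:10] match 'ryry', group 1 = 'ry'.
`findall` collects group 1 from each match (2 total).

['nc', 'ry']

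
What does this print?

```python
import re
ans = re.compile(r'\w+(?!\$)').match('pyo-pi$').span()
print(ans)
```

(0, 3)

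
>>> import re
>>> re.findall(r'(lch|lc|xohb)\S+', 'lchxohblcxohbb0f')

The regex engine tests alternatives in the order written; an earlier branch that matches wins even if a later one would match more.
`findall` collects group 1 from the one match (1 total).

['lch']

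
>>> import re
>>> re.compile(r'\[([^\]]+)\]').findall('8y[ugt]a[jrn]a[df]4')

['ugt', 'jrn', 'df']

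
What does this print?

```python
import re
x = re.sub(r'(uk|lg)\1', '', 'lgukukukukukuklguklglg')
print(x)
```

lglguk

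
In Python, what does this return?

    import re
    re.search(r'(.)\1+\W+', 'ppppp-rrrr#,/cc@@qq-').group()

'ppppp-'

The backreference `\1` re-matches whatever the first group consumed, character for character.
The match spans [0:6] → 'ppppp-'.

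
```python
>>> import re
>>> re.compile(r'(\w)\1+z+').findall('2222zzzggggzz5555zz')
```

['2', 'g', '5']

`\1` has to match the exact text group 1 already captured.
Scanning left to right: at [0:7] match '2222zzz', group 1 = '2'; at [7:13] match 'ggggzz', group 1 = 'g'; at [13:19] match '5555zz', group 1 = '5'.
With a single group, `findall` returns only what that group captured — 3 items.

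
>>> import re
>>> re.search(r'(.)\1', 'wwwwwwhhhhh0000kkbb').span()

The backreference `\1` re-matches whatever the first group consumed, character for character.
The match spans [0:2] → 'ww'.

(0, 2)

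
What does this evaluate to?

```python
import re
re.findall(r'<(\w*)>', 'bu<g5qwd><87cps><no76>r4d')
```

['g5qwd', '87cps', 'no76']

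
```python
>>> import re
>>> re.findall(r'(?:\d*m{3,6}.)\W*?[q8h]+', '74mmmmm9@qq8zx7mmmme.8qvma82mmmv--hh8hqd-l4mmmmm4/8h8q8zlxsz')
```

The pattern matches zero or more of a digit, then 3 to 6 of the literal 'm', then any character (non-capturing group); then zero or more of a non-word character (lazy), then one or more of one of [q8h].
Walking the string: at [0:12] → '74mmmmm9@qq8'; at [14:23] → '7mmmme.8q'; at [26:39] → '82mmmv--hh8hq'; at [42:55] → '4mmmmm4/8h8q8'.
With no groups in the pattern, `findall` gives back each whole match — 4 here.

['74mmmmm9@qq8', '7mmmme.8q', '82mmmv--hh8hq', '4mmmmm4/8h8q8']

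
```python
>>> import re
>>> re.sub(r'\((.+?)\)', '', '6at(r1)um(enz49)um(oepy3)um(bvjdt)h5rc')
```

Lazy quantifiers expand one character at a time until the remainder of the pattern can match.
Matches: at [3:7] → '(r1)'; at [9:16] → '(enz49)'; at [18:25] → '(oepy3)'; at [27:34] → '(bvjdt)'.
Every occurrence is swapped for ''.

'6atumumumh5rc'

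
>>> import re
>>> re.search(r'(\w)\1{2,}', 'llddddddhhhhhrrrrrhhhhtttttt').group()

After group 1 captures some text, `\1` only succeeds where that same text appears again.
The match spans [2:8] → 'dddddd'.

'dddddd'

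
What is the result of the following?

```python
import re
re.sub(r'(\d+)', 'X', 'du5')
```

Pattern: one or more of a digit (captured).
Each match is replaced by 'X'.

'duX'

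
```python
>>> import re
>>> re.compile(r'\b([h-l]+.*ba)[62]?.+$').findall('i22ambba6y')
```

This matches a word boundary (`\b`, zero-width); then one or more of a character in [h-l], then zero or more of any character, then the literal 'ba' (captured); then optionally one of [62], then one or more of any character; then anchored at the end.
Scanning left to right: at [0:10] match 'i22ambba6y', group 1 = 'i22ambba'.
`findall` collects group 1 from the one match (1 total).

['i22ambba']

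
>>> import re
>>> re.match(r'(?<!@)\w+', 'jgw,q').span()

(0, 3)

`(?!…)`/`(?<!…)` only lets a position through if the neighbouring text does NOT match; no characters are consumed.
`re.match` won't scan ahead — the pattern has to work from the very first character.
The match spans [0:3] → 'jgw'.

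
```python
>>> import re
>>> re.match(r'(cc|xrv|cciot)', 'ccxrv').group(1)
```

'cc'

The match spans [0:2] → 'cc'.
Captured: group 1 = 'cc'.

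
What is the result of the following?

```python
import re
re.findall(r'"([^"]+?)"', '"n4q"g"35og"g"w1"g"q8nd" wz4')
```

['n4q', '35og', 'w1', 'q8nd']

Walking the string: at [0:5] match '"n4q"', group 1 = 'n4q'; at [6:12] match '"35og"', group 1 = '35og'; at [13:17] match '"w1"', group 1 = 'w1'; at [18:24] match '"q8nd"', group 1 = 'q8nd'.
With a single group, `findall` returns only what that group captured — 4 items.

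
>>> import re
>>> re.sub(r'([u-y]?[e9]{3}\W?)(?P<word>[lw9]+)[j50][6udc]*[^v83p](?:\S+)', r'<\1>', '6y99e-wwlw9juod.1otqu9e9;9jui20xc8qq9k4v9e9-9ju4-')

'6<y99e->'

Each match is replaced using the text its own group 1 captured.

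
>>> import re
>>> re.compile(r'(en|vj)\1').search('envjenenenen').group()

After group 1 captures some text, `\1` only succeeds where that same text appears again.
`re.search` tries every starting position until one works.
The match spans [4:8] → 'enen'.
Captured: group 1 = 'en'.

'enen'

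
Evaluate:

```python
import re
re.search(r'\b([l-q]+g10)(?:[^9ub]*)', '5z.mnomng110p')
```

None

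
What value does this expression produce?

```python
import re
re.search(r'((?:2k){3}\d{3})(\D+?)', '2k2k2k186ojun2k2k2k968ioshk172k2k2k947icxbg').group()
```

'2k2k2k186o'

The pattern matches the literal '2k' repeated 3 times, then exactly 3 of a digit (captured); then one or more of a non-digit (lazy) (captured).
The match spans [0:10] → '2k2k2k186o'.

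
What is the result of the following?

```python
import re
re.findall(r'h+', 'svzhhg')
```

['hh']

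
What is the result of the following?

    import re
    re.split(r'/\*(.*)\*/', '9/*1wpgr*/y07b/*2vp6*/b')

Because the pattern has a capturing group, `split` also inserts each captured text between the pieces.

['9', '1wpgr*/y07b/*2vp6', 'b']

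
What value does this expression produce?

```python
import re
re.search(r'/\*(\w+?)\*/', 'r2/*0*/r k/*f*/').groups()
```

`re.search` tries every starting position until one works.
The match spans [2:7] → '/*0*/'.
Captured: group 1 = '0'.

('0',)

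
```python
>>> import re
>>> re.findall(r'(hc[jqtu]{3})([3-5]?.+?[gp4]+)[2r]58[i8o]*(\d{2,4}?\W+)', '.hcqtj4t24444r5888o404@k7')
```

The pattern matches the literal 'hc', then exactly 3 of one of [jqtu] (captured); then optionally a character in [3-5], then one or more of any character (lazy), then one or more of one of [gp4] (captured); then one of [2r], then the literal '58', then zero or more of one of [i8o]; then 2 to 4 of a digit (lazy), then one or more of a non-word character (captured).
Walking the string: at [1:23] match 'hcqtj4t24444r5888o404@', groups = ('hcqtj', '4t24444', '404@').
3 groups means the one result is a tuple of 3 captured strings — 1 here.

[('hcqtj', '4t24444', '404@')]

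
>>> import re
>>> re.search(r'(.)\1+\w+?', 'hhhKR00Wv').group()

'hhhK'

The backreference `\1` re-matches whatever the first group consumed, character for character.
The match spans [0:4] → 'hhhK'.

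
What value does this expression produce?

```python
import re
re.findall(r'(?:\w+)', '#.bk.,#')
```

The pattern matches one or more of a word character (non-capturing group).
Since nothing is captured, `findall` lists the 1 matched substring directly.

['bk']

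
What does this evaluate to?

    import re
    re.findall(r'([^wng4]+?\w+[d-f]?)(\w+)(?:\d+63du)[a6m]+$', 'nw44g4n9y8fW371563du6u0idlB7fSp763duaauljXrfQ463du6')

[('9y8fW371563du6u0idlB7fSp763duaauljXrf', 'Q')]

Pattern: one or more of any character except [wng4] (lazy), then one or more of a word character, then optionally a character in [d-f] (captured); then one or more of a word character (captured); then one or more of a digit, then the literal '63', then the literal 'du' (non-capturing group); then one or more of one of [a6m]; then anchored at the end.
Scanning left to right: at [7:51] match '9y8fW371563du6u0idlB7fSp763duaauljXrfQ463du6', groups = ('9y8fW371563du6u0idlB7fSp763duaauljXrf', 'Q').
2 groups means the one result is a tuple of 2 captured strings — 1 here.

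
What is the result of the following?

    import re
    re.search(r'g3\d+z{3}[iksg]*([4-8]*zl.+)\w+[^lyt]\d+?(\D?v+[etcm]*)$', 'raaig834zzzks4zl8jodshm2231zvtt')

None

Pattern: the literal 'g3', then one or more of a digit; then exactly 3 of the literal 'z', then zero or more of one of [iksg]; then zero or more of a character in [4-8], then the literal 'zl', then one or more of any character (captured); then one or more of a word character; then any character except [lyt], then one or more of a digit (lazy); then optionally a non-digit, then one or more of a literal 'v', then zero or more of one of [etcm] (captured); then anchored at the end.
Here nothing in the string fits, so the call returns None.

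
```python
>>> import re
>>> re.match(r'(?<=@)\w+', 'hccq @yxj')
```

None

Lookahead/lookbehind check context without consuming it, so the matched span excludes the asserted characters.
`re.match` won't scan ahead — the pattern has to work from the very first character.
Here the pattern fails at index 0, so the call returns None.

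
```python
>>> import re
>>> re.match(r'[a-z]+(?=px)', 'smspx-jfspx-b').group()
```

The positive lookaround only admits positions where the adjacent text matches; those characters stay outside the span.
`re.match` won't scan ahead — the pattern has to work from the very first character.
The match spans [0:3] → 'sms'.

'sms'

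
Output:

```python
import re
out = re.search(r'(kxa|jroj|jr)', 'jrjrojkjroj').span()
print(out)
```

Unlike `match`, `search` isn't anchored — it looks for the pattern anywhere in the string.
The match spans [0:2] → 'jr'.
Captured: group 1 = 'jr'.

(0, 2)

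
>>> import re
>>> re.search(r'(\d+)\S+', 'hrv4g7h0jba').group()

The match spans [3:11] → '4g7h0jba'.

'4g7h0jba'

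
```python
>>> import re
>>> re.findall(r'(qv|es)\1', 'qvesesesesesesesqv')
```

['es', 'es', 'es']

The backreference `\1` re-matches whatever the first group consumed, character for character.
Walking the string: at [2:6] match 'eses', group 1 = 'es'; at [6:10] match 'eses', group 1 = 'es'; at [10:14] match 'eses', group 1 = 'es'.
Because there's exactly one group, `findall` drops the full match and keeps group 1 from each hit.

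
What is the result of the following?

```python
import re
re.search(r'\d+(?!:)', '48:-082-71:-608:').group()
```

'4'

The negative lookaround is zero-width — it rules out positions where the adjacent text would match, without consuming anything.
Unlike `match`, `search` isn't anchored — it looks for the pattern anywhere in the string.
The match spans [0:1] → '4'.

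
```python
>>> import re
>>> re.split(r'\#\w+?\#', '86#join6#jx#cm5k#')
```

Matches to split on: at [2:9] → '#join6#'; at [11:17] → '#cm5k#'.
Splitting on the pattern gives 3 pieces.

['86', 'jx', '']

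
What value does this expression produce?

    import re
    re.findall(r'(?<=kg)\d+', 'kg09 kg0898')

The `(?=…)`/`(?<=…)` assertion just peeks at neighbouring text; it doesn't advance the match position.
Scanning left to right: at [2:4] → '09'; at [7:11] → '0898'.
Since nothing is captured, `findall` lists the 2 matched substrings directly.

['09', '0898']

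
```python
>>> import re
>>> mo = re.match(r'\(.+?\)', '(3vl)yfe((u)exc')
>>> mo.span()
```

(0, 5)

Because the quantifier is non-greedy, it stops expanding at the earliest point where the rest of the pattern can succeed.
With `match`, the pattern is implicitly anchored at the beginning.
The match spans [0:5] → '(3vl)'.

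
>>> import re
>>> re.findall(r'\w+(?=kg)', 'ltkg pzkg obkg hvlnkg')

['lt', 'pz', 'ob', 'hvln']

Lookahead/lookbehind check context without consuming it, so the matched span excludes the asserted characters.
No capturing groups, so `findall` returns the 4 full match strings.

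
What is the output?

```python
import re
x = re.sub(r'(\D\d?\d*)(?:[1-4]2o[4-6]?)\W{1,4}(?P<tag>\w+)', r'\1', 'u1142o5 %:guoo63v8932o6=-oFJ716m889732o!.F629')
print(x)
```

u11=-oFJ716m8897

Pattern: a non-digit, then optionally a digit, then zero or more of a digit (captured); then a character in [1-4], then the literal '2o', then optionally a character in [4-6] (non-capturing group); then 1 to 4 of a non-word character; then one or more of a word character (captured as 'tag').
The replacement refers to a captured group, so each match is rewritten using its own captured text.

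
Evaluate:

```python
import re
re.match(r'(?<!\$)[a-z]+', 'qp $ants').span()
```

Because the assertion is negative and zero-width, positions next to the forbidden text are skipped.
`match` is anchored at position 0; if the pattern doesn't fit there, it returns None.
The match spans [0:2] → 'qp'.

(0, 2)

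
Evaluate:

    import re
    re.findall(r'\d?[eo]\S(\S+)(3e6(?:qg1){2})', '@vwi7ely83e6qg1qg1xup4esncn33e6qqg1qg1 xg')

The pattern matches optionally a digit, then one of [eo], then a non-whitespace character; then one or more of a non-whitespace character (captured); then the literal '3e6', then the literal 'qg1' repeated 2 times (captured).
Multiple groups make `findall` return tuples — one 2-tuple for the one match.

[('y8', '3e6qg1qg1')]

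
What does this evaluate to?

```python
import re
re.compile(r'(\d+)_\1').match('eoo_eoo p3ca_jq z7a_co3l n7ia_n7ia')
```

A backreference is literal: `\1` must see the identical characters the first group matched.
`match` is anchored at position 0; if the pattern doesn't fit there, it returns None.
Here the string doesn't start with a match, so the call returns None.

None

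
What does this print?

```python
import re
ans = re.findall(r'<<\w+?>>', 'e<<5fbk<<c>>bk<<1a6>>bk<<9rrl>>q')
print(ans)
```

Matches: at [7:12] → '<<c>>'; at [14:21] → '<<1a6>>'; at [23:31] → '<<9rrl>>'.
Since nothing is captured, `findall` lists the 3 matched substrings directly.

['<<c>>', '<<1a6>>', '<<9rrl>>']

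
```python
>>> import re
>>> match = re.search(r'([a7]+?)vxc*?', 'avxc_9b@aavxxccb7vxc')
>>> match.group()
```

'avx'

This matches one or more of one of [a7] (lazy) (captured); then the literal 'vx', then zero or more of the literal 'c' (lazy).
`re.search` tries every starting position until one works.
The match spans [0:3] → 'avx'.
Captured: group 1 = 'a'.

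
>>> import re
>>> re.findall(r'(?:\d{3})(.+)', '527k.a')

['k.a']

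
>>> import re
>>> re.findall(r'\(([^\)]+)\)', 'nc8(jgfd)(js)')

`findall` collects group 1 from each match (2 total).

['jgfd', 'js']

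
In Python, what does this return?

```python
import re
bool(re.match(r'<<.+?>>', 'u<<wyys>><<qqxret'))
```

With `match`, the pattern is implicitly anchored at the beginning.
Here the string doesn't start with a match, so the call returns None, and `bool(None)` is False.

False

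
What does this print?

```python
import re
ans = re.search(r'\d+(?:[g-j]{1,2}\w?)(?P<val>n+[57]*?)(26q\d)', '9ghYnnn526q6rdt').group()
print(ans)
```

Pattern: one or more of a digit; then 1 to 2 of a character in [g-j], then optionally a word character (non-capturing group); then one or more of a literal 'n', then zero or more of one of [57] (lazy) (captured as 'val'); then the literal '26q', then a digit (captured).
The match spans [0:12] → '9ghYnnn526q6'.

9ghYnnn526q6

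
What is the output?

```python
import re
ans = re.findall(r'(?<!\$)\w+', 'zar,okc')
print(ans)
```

The negative lookahead/lookbehind blocks any match where the forbidden context is present.
Walking the string: at [0:3] → 'zar'; at [4:7] → 'okc'.
No capturing groups, so `findall` returns the 2 full match strings.

['zar', 'okc']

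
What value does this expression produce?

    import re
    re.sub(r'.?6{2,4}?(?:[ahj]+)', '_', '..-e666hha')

'..-_'

Each match is replaced by '_'.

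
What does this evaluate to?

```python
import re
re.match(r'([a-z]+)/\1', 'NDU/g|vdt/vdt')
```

`re.match` won't scan ahead — the pattern has to work from the very first character.
Here position 0 doesn't satisfy it, so the call returns None.

None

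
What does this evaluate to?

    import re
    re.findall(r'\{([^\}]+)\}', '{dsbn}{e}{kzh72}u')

['dsbn', 'e', 'kzh72']

With a single group, `findall` returns only what that group captured — 3 items.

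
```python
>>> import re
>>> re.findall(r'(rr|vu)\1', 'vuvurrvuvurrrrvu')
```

['vu', 'vu', 'rr']

A backreference is literal: `\1` must see the identical characters the first group matched.
`findall` collects group 1 from each match (3 total).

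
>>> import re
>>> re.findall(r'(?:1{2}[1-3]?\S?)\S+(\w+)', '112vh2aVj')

['j']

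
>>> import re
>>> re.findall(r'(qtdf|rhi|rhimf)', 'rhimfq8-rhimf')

Alternation tries branches left to right and keeps the first one that lets the overall match succeed at that position.
Walking the string: at [0:3] match 'rhi', group 1 = 'rhi'; at [8:11] match 'rhi', group 1 = 'rhi'.
`findall` collects group 1 from each match (2 total).

['rhi', 'rhi']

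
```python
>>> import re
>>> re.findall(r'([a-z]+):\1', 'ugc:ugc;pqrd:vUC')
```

['ugc']

A backreference is literal: `\1` must see the identical characters the first group matched.
Matches: at [0:7] match 'ugc:ugc', group 1 = 'ugc'.
With a single group, `findall` returns only what that group captured — 1 item.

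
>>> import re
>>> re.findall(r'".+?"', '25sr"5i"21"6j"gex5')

['"5i"', '"6j"']

Scanning left to right: at [4:8] → '"5i"'; at [10:14] → '"6j"'.
Since nothing is captured, `findall` lists the 2 matched substrings directly.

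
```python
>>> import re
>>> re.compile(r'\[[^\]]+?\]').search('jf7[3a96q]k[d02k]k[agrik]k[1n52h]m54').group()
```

Unlike `match`, `search` isn't anchored — it looks for the pattern anywhere in the string.
The match spans [3:10] → '[3a96q]'.

'[3a96q]'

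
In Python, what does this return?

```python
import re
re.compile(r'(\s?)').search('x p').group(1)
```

The pattern matches optionally whitespace (captured).
`re.search` tries every starting position until one works.
The match spans [0:0] → ''.
Captured: group 1 = ''.

''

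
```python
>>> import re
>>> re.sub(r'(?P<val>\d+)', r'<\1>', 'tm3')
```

'tm<3>'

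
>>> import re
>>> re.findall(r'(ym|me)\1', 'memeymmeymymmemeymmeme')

['me', 'ym', 'me', 'me']

The backreference `\1` re-matches whatever the first group consumed, character for character.
Walking the string: at [0:4] match 'meme', group 1 = 'me'; at [8:12] match 'ymym', group 1 = 'ym'; at [12:16] match 'meme', group 1 = 'me'; at [18:22] match 'meme', group 1 = 'me'.
Because there's exactly one group, `findall` drops the full match and keeps group 1 from each hit.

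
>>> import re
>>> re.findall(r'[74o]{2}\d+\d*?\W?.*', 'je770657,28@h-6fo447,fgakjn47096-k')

Pattern: exactly 2 of one of [74o], then one or more of a digit, then zero or more of a digit (lazy); then optionally a non-word character, then zero or more of any character.
Scanning left to right: at [2:34] → '770657,28@h-6fo447,fgakjn47096-k'.
No capturing groups, so `findall` returns the 1 full match string.

['770657,28@h-6fo447,fgakjn47096-k']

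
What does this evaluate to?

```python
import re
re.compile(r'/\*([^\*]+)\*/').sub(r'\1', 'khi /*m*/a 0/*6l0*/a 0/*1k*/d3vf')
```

'khi ma 06l0a 01kd3vf'

Matches: at [4:9] → '/*m*/'; at [12:19] → '/*6l0*/'; at [22:28] → '/*1k*/'.
`\1` in the replacement pulls in group 1's text for each match.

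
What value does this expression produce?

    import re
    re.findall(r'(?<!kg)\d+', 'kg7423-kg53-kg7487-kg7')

A negative assertion filters positions out without eating any characters.
Matches: at [3:6] → '423'; at [10:11] → '3'; at [15:18] → '487'.
With no groups in the pattern, `findall` gives back each whole match — 3 here.

['423', '3', '487']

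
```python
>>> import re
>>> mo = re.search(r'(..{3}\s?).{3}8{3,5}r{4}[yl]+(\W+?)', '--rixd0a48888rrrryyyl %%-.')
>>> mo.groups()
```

('rixd', ' ')

The pattern matches any character, then exactly 3 of any character, then optionally whitespace (captured); then exactly 3 of any character, then 3 to 5 of the literal '8'; then exactly 4 of a literal 'r', then one or more of one of [yl]; then one or more of a non-word character (lazy) (captured).
With the lazy modifier that quantifier settles for the fewest repetitions that let the rest of the pattern succeed (the atoms after it are unaffected and can still be greedy).
Unlike `match`, `search` isn't anchored — it looks for the pattern anywhere in the string.
The match spans [2:22] → 'rixd0a48888rrrryyyl '.
Captured: group 1 = 'rixd', group 2 = ' '.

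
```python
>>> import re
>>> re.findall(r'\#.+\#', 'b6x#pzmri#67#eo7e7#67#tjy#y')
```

Since nothing is captured, `findall` lists the 1 matched substring directly.

['#pzmri#67#eo7e7#67#tjy#']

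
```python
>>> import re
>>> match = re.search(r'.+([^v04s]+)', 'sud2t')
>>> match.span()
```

(0, 5)

This matches one or more of any character; then one or more of any character except [v04s] (captured).
The match spans [0:5] → 'sud2t'.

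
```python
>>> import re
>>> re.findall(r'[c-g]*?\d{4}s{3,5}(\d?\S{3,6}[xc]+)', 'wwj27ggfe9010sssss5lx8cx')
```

The pattern matches zero or more of a character in [c-g] (lazy), then exactly 4 of a digit, then 3 to 5 of the literal 's'; then optionally a digit, then 3 to 6 of a non-whitespace character, then one or more of one of [xc] (captured).
One capturing group, so `findall` returns just the captured substring from the one match — 1 in all.

['5lx8cx']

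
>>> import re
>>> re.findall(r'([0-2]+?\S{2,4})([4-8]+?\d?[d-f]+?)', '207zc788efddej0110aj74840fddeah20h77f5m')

The pattern matches one or more of a character in [0-2] (lazy), then 2 to 4 of a non-whitespace character (captured); then one or more of a character in [4-8] (lazy), then optionally a digit, then one or more of a character in [d-f] (lazy) (captured).
The `?` after the quantifier makes it lazy — it takes as little as possible before letting the rest of the pattern try.
Walking the string: at [0:9] match '207zc788e', groups = ('207zc', '788e'); at [14:26] match '0110aj74840f', groups = ('0110aj', '74840f'); at [31:37] match '20h77f', groups = ('20h7', '7f').
2 groups means each result is a tuple of 2 captured strings — 3 here.

[('207zc', '788e'), ('0110aj', '74840f'), ('20h7', '7f')]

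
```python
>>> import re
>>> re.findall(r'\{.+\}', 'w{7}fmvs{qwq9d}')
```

With no groups in the pattern, `findall` gives back each whole match — 1 here.

['{7}fmvs{qwq9d}']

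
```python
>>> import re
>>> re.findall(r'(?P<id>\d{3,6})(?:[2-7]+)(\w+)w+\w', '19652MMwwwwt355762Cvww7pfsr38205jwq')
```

[('1965', 'MMwwwwt355762Cvww7pfsr38205j')]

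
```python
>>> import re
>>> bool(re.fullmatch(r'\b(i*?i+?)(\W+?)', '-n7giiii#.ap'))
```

This matches a word boundary (`\b`, zero-width); then zero or more of the literal 'i' (lazy), then one or more of a literal 'i' (lazy) (captured); then one or more of a non-word character (lazy) (captured).
`re.fullmatch` is like wrapping the pattern in `^…$` (in single-line mode).
Here the pattern can't cover the whole string, so the call returns None, and `bool(None)` is False.

False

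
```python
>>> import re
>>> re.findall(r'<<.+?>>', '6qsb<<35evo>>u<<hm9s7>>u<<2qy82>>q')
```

A non-greedy quantifier consumes as few characters as it can — just enough that the remainder of the pattern still matches from where it stops; whatever follows it matches normally.
Since nothing is captured, `findall` lists the 3 matched substrings directly.

['<<35evo>>', '<<hm9s7>>', '<<2qy82>>']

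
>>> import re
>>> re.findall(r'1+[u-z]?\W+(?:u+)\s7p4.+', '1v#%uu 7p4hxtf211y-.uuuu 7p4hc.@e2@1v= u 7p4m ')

['1v#%uu 7p4hxtf211y-.uuuu 7p4hc.@e2@1v= u 7p4m ']

The pattern matches one or more of a literal '1', then optionally a character in [u-z], then one or more of a non-word character; then one or more of a literal 'u' (non-capturing group); then whitespace; then the literal '7p4', then one or more of any character.
Matches: at [0:46] → '1v#%uu 7p4hxtf211y-.uuuu 7p4hc.@e2@1v= u 7p4m '.
`findall` yields the raw match text (1 of them) because the pattern has no groups.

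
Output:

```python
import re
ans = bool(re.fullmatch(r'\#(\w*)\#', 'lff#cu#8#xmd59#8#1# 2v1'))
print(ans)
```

False

`fullmatch` succeeds only if the pattern covers the string from start to end.
Here the pattern can't cover the whole string, so the call returns None, and `bool(None)` is False.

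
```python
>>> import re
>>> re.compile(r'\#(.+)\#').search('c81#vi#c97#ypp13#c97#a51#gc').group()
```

'#vi#c97#ypp13#c97#a51#'

The match spans [3:25] → '#vi#c97#ypp13#c97#a51#'.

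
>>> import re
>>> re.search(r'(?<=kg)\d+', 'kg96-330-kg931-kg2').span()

(2, 4)

The `(?=…)`/`(?<=…)` assertion just peeks at neighbouring text; it doesn't advance the match position.
`re.search` scans for the first position where the pattern succeeds.
The match spans [2:4] → '96'.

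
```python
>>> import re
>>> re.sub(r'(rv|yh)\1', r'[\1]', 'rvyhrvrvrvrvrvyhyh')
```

'rvyh[rv][rv]rv[yh]'

After group 1 captures some text, `\1` only succeeds where that same text appears again.
Matches: at [4:8] → 'rvrv'; at [8:12] → 'rvrv'; at [14:18] → 'yhyh'.
Each match is replaced using the text its own group 1 captured.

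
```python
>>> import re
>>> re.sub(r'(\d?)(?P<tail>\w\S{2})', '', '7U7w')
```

''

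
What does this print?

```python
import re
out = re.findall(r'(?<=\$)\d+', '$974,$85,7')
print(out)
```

['974', '85']

Lookahead/lookbehind check context without consuming it, so the matched span excludes the asserted characters.
Walking the string: at [1:4] → '974'; at [6:8] → '85'.
With no groups in the pattern, `findall` gives back each whole match — 2 here.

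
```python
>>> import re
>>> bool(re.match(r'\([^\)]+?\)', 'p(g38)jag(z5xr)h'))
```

False

`match` is anchored at position 0; if the pattern doesn't fit there, it returns None.
Here position 0 doesn't satisfy it, so the call returns None, and `bool(None)` is False.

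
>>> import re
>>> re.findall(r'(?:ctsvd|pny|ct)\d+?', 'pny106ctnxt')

['pny1']

Since nothing is captured, `findall` lists the 1 matched substring directly.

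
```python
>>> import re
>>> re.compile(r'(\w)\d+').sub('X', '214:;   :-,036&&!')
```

'X:;   :-,X&&!'

Pattern: a word character (captured); then one or more of a digit.
Each match is replaced by 'X'.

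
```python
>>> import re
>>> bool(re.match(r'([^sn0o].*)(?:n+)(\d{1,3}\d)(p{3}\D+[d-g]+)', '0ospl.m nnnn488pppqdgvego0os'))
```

False

This matches any character except [sn0o], then zero or more of any character (captured); then one or more of a literal 'n' (non-capturing group); then 1 to 3 of a digit, then a digit (captured); then exactly 3 of a literal 'p', then one or more of a non-digit, then one or more of a character in [d-g] (captured).
`re.match` won't scan ahead — the pattern has to work from the very first character.
Here the pattern fails at index 0, so the call returns None, and `bool(None)` is False.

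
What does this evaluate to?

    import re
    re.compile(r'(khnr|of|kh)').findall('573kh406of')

['kh', 'of']

Because there's exactly one group, `findall` drops the full match and keeps group 1 from each hit.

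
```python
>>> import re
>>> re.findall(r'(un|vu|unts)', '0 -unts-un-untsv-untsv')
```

['un', 'un', 'un', 'un']

`|` is ordered: at each position the engine commits to the first alternative that works.
`findall` collects group 1 from each match (4 total).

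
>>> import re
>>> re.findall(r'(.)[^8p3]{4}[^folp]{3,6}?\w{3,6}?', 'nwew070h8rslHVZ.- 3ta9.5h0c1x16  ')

['n', 'l']

Pattern: any character (captured); then exactly 4 of any character except [8p3], then 3 to 6 of any character except [folp] (lazy), then 3 to 6 of a word character (lazy).
Walking the string: at [0:11] match 'nwew070h8rs', group 1 = 'n'; at [11:22] match 'lHVZ.- 3ta9', group 1 = 'l'.
With a single group, `findall` returns only what that group captured — 2 items.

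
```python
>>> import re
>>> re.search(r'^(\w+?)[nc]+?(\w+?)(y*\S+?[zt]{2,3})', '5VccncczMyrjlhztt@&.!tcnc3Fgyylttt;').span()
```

(0, 17)

The pattern matches anchored at the start of the string; then one or more of a word character (lazy) (captured); then one or more of one of [nc] (lazy); then one or more of a word character (lazy) (captured); then zero or more of the literal 'y', then one or more of a non-whitespace character (lazy), then 2 to 3 of one of [zt] (captured).
The `?` after the quantifier makes it lazy — it takes as little as possible before letting the rest of the pattern try.
`search` walks the string left to right and returns the first match it finds.
The match spans [0:17] → '5VccncczMyrjlhztt'.
Captured: group 1 = '5V', group 2 = 'c', group 3 = 'ncczMyrjlhztt'.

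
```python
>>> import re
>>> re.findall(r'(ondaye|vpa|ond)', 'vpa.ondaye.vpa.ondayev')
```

['vpa', 'ondaye', 'vpa', 'ondaye']

The regex engine tests alternatives in the order written; an earlier branch that matches wins even if a later one would match more.
Matches: at [0:3] match 'vpa', group 1 = 'vpa'; at [4:10] match 'ondaye', group 1 = 'ondaye'; at [11:14] match 'vpa', group 1 = 'vpa'; at [15:21] match 'ondaye', group 1 = 'ondaye'.
`findall` collects group 1 from each match (4 total).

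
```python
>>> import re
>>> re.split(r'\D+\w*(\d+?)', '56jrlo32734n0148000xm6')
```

['56', '6', '']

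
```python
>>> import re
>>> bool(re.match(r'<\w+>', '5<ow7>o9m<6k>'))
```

False

With `match`, the pattern is implicitly anchored at the beginning.
Here the string doesn't start with a match, so the call returns None, and `bool(None)` is False.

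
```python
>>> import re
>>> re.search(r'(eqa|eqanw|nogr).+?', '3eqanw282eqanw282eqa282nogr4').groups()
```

('eqa',)

Alternation tries branches left to right and keeps the first one that lets the overall match succeed at that position.
Unlike `match`, `search` isn't anchored — it looks for the pattern anywhere in the string.
The match spans [1:5] → 'eqan'.
Captured: group 1 = 'eqa'.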